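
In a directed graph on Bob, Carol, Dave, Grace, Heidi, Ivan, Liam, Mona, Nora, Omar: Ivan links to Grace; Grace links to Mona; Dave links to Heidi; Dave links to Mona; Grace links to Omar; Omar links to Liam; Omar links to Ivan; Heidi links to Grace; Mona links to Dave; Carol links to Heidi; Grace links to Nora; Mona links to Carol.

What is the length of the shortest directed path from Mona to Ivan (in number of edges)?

5

Distance 0: Mona.
Distance 1: Carol, Dave.
Distance 2: Heidi.
Distance 3: Grace.
Distance 4: Nora, Omar.
Distance 5: Ivan, Liam — contains Ivan.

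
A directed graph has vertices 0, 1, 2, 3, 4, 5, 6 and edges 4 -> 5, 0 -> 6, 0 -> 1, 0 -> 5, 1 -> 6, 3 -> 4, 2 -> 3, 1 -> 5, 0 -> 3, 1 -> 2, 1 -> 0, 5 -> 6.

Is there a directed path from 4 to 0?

No

Explore from 4.
Distance 1: reach 5.
Distance 2: reach 6.
The search from 4 is exhausted; no directed path reaches 0.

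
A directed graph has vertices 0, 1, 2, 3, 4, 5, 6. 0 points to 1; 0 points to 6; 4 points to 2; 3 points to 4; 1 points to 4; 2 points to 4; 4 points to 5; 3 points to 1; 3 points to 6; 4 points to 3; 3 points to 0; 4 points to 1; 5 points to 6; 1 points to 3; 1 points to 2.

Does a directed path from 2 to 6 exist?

Yes

Explore from 2.
Distance 1: reach 4.
Distance 2: reach 1, 3, 5.
Distance 3: reach 0, 6.
Found 6.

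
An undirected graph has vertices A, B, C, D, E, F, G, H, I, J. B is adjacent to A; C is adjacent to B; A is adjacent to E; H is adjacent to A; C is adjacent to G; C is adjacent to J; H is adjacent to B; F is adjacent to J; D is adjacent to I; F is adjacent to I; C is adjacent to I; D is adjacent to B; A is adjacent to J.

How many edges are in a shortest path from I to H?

3

Distance 0: I.
Distance 1: C, D, F.
Distance 2: B, G, J.
Distance 3: A, H — contains H.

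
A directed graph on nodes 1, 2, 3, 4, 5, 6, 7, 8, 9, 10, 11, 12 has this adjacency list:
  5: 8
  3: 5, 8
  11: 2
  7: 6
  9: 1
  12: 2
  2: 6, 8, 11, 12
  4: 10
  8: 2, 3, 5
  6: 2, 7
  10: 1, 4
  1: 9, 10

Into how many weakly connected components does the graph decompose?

From 1: component {1, 4, 9, 10}.
From 2: component {2, 3, 5, 6, 7, 8, 11, 12}.
That's 2 components.

2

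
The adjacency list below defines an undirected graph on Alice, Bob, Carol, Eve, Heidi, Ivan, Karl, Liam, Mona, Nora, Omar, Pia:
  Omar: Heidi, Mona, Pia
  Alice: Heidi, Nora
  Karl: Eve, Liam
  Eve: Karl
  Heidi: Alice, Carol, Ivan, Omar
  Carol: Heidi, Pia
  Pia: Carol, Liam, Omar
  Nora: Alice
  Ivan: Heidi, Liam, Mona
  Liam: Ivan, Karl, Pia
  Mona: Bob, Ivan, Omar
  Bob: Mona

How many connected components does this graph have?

1

From Alice: component {Alice, Bob, Carol, Eve, Heidi, Ivan, Karl, Liam, Mona, Nora, Omar, Pia}.
That's 1 component.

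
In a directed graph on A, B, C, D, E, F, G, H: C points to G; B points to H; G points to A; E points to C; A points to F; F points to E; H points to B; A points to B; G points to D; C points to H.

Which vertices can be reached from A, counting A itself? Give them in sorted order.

A, B, C, D, E, F, G, H

Start at A.
Its neighbours: B, F.
Then their neighbours: E, H.
Then next layer: C.
Then next layer: G.
Then next layer: D.
Every vertex is now reached.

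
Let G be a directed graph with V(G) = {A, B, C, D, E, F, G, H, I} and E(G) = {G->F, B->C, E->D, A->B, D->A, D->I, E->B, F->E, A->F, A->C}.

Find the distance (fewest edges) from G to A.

Distance 0: G.
Distance 1: F.
Distance 2: E.
Distance 3: B, D.
Distance 4: A, C, I — contains A.

4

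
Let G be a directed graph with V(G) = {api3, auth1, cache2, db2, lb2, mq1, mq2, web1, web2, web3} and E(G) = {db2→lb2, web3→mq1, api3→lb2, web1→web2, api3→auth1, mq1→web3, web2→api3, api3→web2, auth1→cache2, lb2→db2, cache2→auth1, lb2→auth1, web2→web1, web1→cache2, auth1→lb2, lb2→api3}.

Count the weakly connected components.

3

From api3: component {api3, auth1, cache2, db2, lb2, web1, web2}.
From mq1: component {mq1, web3}.
From mq2: component {mq2}.
That's 3 components.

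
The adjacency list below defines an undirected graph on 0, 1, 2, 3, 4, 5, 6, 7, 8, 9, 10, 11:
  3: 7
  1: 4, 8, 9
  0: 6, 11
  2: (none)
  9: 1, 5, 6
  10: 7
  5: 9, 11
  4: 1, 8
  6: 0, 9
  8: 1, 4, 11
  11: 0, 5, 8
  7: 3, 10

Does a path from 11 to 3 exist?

No

Explore from 11.
Distance 1: reach 0, 5, 8.
Distance 2: reach 1, 4, 6, 9.
The search is exhausted without reaching 3; it lies in a different component.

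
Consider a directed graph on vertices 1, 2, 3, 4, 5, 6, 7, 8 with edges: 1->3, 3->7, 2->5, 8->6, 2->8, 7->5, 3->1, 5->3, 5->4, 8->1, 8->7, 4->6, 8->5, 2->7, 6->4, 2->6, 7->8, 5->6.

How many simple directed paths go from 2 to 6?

2→5→3→7→8→6
2→5→4→6
2→5→6
2→6
2→7→5→4→6
2→7→5→6
2→7→8→5→4→6
2→7→8→5→6
... and 8 more.

16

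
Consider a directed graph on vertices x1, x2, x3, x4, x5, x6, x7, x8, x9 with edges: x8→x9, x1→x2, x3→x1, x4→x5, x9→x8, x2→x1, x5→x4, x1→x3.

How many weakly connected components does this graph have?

From x1: component {x1, x2, x3}.
From x4: component {x4, x5}.
From x6: component {x6}.
From x7: component {x7}.
From x8: component {x8, x9}.
That's 5 components.

5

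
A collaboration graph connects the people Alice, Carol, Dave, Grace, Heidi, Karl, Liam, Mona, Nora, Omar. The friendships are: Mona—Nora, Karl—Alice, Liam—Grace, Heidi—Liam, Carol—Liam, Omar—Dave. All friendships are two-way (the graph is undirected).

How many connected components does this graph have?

4

From Alice: component {Alice, Karl}.
From Carol: component {Carol, Grace, Heidi, Liam}.
From Dave: component {Dave, Omar}.
From Mona: component {Mona, Nora}.
That's 4 components.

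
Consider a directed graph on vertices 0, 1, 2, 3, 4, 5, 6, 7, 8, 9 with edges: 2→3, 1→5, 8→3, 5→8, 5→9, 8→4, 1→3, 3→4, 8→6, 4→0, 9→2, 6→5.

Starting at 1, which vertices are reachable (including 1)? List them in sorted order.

0, 1, 2, 3, 4, 5, 6, 8, 9

Start at 1.
Its neighbours: 3, 5.
Then their neighbours: 4, 8, 9.
Then next layer: 0, 2, 6.
Nothing further is reachable.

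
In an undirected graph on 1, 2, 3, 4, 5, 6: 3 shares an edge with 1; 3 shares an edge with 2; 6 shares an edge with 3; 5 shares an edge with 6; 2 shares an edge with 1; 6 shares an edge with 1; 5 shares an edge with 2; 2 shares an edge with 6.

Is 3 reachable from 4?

4 has no edges, so nothing is reachable from it.

No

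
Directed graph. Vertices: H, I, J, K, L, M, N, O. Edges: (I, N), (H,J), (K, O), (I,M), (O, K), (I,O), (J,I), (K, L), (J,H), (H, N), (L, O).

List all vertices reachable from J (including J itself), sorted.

H, I, J, K, L, M, N, O

Start at J.
Its neighbours: H, I.
Then their neighbours: M, N, O.
Then next layer: K.
Then next layer: L.
Every vertex is now reached.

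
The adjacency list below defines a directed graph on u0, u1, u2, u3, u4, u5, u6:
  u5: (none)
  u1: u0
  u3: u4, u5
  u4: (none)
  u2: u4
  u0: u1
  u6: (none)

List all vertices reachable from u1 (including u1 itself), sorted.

Start at u1.
Its neighbours: u0.
Nothing further is reachable.

u0, u1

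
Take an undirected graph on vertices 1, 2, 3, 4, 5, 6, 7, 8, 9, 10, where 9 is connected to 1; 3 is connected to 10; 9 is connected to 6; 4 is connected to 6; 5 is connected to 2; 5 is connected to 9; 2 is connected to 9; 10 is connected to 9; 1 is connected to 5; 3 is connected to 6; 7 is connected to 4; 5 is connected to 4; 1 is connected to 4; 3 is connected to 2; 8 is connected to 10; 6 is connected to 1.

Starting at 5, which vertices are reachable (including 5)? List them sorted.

Start at 5.
Its neighbours: 1, 2, 4, 9.
Then their neighbours: 3, 6, 7, 10.
Then next layer: 8.
Every vertex is now reached.

1, 2, 3, 4, 5, 6, 7, 8, 9, 10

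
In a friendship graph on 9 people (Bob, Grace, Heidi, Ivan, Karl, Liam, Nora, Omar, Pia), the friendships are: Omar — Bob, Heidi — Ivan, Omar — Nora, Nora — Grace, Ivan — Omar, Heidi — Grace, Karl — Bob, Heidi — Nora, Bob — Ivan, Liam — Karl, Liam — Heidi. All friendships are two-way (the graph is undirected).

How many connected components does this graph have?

2

From Bob: component {Bob, Grace, Heidi, Ivan, Karl, Liam, Nora, Omar}.
From Pia: component {Pia}.
That's 2 components.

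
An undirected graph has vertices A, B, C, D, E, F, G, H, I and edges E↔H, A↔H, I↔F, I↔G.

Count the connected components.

From A: component {A, E, H}.
From B: component {B}.
From C: component {C}.
From D: component {D}.
From F: component {F, G, I}.
That's 5 components.

5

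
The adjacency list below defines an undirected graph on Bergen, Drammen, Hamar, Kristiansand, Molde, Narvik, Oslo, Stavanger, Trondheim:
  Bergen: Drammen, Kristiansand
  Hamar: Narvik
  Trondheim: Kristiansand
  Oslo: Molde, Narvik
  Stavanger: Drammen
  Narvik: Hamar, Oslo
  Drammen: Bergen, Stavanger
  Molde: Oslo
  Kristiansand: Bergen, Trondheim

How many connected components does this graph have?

2

From Bergen: component {Bergen, Drammen, Kristiansand, Stavanger, Trondheim}.
From Hamar: component {Hamar, Molde, Narvik, Oslo}.
That's 2 components.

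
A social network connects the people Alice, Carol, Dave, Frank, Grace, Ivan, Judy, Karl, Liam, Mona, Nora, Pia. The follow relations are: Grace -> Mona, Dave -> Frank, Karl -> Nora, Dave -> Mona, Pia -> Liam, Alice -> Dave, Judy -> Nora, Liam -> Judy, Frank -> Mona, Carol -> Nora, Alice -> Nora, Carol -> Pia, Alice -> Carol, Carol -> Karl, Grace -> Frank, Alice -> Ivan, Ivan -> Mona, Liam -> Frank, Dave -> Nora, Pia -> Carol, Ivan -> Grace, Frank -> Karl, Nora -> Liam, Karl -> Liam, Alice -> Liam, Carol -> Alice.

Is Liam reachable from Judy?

Explore from Judy.
Distance 1: reach Nora.
Distance 2: reach Liam.
Found Liam.

Yes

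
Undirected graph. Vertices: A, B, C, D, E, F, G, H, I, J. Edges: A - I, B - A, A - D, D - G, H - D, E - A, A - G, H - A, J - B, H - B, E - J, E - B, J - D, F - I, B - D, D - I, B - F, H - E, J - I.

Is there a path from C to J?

No

C has no edges, so nothing is reachable from it.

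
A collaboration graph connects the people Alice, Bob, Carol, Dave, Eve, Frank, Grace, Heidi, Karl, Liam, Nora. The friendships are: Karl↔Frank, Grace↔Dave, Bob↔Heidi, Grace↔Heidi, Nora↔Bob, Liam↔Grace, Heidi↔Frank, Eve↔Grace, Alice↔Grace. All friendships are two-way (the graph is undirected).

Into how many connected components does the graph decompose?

From Alice: component {Alice, Bob, Dave, Eve, Frank, Grace, Heidi, Karl, Liam, Nora}.
From Carol: component {Carol}.
That's 2 components.

2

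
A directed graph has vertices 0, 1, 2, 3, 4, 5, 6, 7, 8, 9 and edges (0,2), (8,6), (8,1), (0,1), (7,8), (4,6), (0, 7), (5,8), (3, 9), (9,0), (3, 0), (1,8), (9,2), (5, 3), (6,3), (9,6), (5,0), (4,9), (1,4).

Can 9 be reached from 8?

Explore from 8.
Distance 1: reach 1, 6.
Distance 2: reach 3, 4.
Distance 3: reach 0, 9.
Found 9.

Yes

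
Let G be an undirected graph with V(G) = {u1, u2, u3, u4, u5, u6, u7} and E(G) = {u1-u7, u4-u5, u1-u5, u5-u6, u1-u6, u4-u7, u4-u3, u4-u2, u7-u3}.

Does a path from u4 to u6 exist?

Yes

Explore from u4.
Distance 1: reach u2, u3, u5, u7.
Distance 2: reach u1, u6.
Found u6.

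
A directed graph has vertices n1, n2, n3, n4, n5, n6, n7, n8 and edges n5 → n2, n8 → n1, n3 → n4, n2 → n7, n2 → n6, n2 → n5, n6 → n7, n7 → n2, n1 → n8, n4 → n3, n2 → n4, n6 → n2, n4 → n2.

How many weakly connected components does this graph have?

From n1: component {n1, n8}.
From n2: component {n2, n3, n4, n5, n6, n7}.
That's 2 components.

2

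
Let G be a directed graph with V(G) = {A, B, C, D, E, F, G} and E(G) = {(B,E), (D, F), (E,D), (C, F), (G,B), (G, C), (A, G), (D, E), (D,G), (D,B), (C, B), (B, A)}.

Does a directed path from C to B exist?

Yes

Explore from C.
Distance 1: reach B, F.
Found B.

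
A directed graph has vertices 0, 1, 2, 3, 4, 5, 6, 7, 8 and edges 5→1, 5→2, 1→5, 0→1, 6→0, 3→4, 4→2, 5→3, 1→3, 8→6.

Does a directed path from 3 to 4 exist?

Explore from 3.
Distance 1: reach 4.
Found 4.

Yes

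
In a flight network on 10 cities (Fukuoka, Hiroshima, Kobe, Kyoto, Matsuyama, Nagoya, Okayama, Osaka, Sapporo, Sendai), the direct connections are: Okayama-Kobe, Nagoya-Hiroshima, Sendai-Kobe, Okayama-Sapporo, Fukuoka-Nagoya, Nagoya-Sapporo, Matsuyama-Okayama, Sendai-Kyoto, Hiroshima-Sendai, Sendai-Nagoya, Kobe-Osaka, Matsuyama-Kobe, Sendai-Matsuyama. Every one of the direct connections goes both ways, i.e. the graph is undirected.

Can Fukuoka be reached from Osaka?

Explore from Osaka.
Distance 1: reach Kobe.
Distance 2: reach Matsuyama, Okayama, Sendai.
Distance 3: reach Hiroshima, Kyoto, Nagoya, Sapporo.
Distance 4: reach Fukuoka.
Found Fukuoka.

Yes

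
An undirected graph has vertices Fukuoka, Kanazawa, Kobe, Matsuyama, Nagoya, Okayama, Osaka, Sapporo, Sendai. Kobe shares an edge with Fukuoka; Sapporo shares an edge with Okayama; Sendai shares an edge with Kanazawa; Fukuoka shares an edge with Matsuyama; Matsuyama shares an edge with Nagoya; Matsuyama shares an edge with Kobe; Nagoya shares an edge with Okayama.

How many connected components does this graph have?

3

From Fukuoka: component {Fukuoka, Kobe, Matsuyama, Nagoya, Okayama, Sapporo}.
From Kanazawa: component {Kanazawa, Sendai}.
From Osaka: component {Osaka}.
That's 3 components.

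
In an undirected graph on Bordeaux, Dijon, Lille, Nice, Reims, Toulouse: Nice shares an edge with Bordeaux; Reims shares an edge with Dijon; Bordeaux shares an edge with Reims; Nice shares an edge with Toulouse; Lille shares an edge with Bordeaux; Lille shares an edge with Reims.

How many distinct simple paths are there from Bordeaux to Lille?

2

Bordeaux–Lille
Bordeaux–Reims–Lille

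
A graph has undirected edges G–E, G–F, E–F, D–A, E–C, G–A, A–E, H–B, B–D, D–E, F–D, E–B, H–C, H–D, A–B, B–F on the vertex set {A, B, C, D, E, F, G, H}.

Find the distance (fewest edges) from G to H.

3

Distance 0: G.
Distance 1: A, E, F.
Distance 2: B, C, D.
Distance 3: H — contains H.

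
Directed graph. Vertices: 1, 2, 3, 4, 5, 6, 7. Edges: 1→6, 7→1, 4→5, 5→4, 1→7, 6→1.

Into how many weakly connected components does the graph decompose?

4

From 1: component {1, 6, 7}.
From 2: component {2}.
From 3: component {3}.
From 4: component {4, 5}.
That's 4 components.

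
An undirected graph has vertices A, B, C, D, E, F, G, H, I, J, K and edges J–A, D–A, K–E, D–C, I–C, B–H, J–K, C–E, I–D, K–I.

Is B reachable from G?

G has no edges, so nothing is reachable from it.

No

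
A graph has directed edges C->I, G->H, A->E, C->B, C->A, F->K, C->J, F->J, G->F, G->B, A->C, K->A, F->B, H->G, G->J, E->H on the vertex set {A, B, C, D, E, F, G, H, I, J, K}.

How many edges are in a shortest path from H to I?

6

Distance 0: H.
Distance 1: G.
Distance 2: B, F, J.
Distance 3: K.
Distance 4: A.
Distance 5: C, E.
Distance 6: I — contains I.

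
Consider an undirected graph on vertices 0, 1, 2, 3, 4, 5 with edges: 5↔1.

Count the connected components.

5

From 0: component {0}.
From 1: component {1, 5}.
From 2: component {2}.
From 3: component {3}.
From 4: component {4}.
That's 5 components.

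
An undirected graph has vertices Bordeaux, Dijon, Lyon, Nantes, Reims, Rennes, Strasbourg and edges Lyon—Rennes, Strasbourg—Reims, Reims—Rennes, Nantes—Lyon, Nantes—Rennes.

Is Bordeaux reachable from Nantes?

No

Explore from Nantes.
Distance 1: reach Lyon, Rennes.
Distance 2: reach Reims.
Distance 3: reach Strasbourg.
The search is exhausted without reaching Bordeaux; it lies in a different component.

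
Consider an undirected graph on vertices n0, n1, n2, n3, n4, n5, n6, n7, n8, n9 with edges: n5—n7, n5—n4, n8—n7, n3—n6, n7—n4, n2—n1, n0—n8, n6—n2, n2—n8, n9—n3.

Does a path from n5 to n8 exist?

Yes

Explore from n5.
Distance 1: reach n4, n7.
Distance 2: reach n8.
Found n8.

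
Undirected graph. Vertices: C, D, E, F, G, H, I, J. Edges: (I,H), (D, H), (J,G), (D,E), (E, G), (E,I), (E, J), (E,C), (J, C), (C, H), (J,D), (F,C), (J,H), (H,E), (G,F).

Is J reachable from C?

Explore from C.
Distance 1: reach E, F, H, J.
Found J.

Yes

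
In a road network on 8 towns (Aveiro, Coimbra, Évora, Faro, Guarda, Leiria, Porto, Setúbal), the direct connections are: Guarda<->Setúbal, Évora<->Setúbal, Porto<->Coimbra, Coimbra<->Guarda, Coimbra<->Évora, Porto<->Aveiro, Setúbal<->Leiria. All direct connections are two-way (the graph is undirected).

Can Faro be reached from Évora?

Explore from Évora.
Distance 1: reach Coimbra, Setúbal.
Distance 2: reach Guarda, Leiria, Porto.
Distance 3: reach Aveiro.
The search is exhausted without reaching Faro; it lies in a different component.

No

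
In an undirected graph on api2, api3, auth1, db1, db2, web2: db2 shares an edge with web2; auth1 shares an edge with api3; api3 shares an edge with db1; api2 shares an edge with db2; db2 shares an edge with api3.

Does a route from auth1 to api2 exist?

Explore from auth1.
Distance 1: reach api3.
Distance 2: reach db1, db2.
Distance 3: reach api2, web2.
Found api2.

Yes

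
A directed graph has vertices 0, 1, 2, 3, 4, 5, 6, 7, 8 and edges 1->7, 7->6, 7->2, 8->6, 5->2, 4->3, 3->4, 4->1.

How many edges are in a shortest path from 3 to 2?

4

Distance 0: 3.
Distance 1: 4.
Distance 2: 1.
Distance 3: 7.
Distance 4: 2, 6 — contains 2.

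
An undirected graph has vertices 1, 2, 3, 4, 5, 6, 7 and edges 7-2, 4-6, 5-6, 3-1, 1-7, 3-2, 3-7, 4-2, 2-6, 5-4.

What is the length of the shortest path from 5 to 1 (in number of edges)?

4

Distance 0: 5.
Distance 1: 4, 6.
Distance 2: 2.
Distance 3: 3, 7.
Distance 4: 1 — contains 1.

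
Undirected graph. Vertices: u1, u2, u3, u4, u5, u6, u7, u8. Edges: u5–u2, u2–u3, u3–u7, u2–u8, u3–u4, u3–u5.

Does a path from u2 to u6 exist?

No

Explore from u2.
Distance 1: reach u3, u5, u8.
Distance 2: reach u4, u7.
The search is exhausted without reaching u6; it lies in a different component.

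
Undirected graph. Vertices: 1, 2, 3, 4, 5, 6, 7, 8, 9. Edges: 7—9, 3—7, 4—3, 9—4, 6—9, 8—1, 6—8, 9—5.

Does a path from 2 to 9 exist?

No

2 has no edges, so nothing is reachable from it.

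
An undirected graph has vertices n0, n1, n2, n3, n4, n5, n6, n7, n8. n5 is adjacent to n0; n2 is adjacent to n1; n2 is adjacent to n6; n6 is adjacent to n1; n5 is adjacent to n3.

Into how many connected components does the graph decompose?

From n0: component {n0, n3, n5}.
From n1: component {n1, n2, n6}.
From n4: component {n4}.
From n7: component {n7}.
From n8: component {n8}.
That's 5 components.

5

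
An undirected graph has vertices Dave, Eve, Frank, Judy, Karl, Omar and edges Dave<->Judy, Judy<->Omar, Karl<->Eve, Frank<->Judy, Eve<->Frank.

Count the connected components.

1

From Dave: component {Dave, Eve, Frank, Judy, Karl, Omar}.
That's 1 component.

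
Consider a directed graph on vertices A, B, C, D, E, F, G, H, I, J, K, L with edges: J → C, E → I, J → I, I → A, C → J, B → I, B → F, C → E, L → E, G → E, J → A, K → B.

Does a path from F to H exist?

F has no outgoing edges, so nothing is reachable from it.

No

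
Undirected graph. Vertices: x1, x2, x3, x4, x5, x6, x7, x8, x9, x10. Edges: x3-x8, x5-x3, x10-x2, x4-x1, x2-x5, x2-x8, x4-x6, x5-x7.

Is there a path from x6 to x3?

No

Explore from x6.
Distance 1: reach x4.
Distance 2: reach x1.
The search is exhausted without reaching x3; it lies in a different component.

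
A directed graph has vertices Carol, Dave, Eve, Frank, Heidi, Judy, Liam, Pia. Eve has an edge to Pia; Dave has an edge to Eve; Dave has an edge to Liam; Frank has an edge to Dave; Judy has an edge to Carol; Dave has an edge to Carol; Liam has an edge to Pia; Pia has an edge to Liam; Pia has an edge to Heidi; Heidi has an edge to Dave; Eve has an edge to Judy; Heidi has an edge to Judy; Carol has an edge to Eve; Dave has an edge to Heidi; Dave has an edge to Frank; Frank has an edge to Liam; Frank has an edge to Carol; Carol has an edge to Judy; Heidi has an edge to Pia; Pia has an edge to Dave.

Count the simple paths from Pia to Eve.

8

Pia→Dave→Carol→Eve
Pia→Dave→Eve
Pia→Dave→Frank→Carol→Eve
Pia→Dave→Heidi→Judy→Carol→Eve
Pia→Heidi→Dave→Carol→Eve
Pia→Heidi→Dave→Eve
Pia→Heidi→Dave→Frank→Carol→Eve
Pia→Heidi→Judy→Carol→Eve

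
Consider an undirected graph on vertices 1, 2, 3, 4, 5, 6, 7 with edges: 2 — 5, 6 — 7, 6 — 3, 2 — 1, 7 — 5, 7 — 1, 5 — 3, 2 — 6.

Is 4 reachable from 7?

Explore from 7.
Distance 1: reach 1, 5, 6.
Distance 2: reach 2, 3.
The search is exhausted without reaching 4; it lies in a different component.

No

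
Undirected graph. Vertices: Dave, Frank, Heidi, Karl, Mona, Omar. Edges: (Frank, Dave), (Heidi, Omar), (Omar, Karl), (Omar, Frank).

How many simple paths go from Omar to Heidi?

Omar–Heidi

1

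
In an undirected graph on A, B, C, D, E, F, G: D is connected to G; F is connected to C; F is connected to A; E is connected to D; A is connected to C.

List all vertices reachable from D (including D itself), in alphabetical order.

D, E, G

Start at D.
Its neighbours: E, G.
Nothing further is reachable.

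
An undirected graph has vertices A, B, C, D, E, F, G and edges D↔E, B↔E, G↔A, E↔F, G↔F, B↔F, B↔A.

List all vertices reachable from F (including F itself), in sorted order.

Start at F.
Its neighbours: B, E, G.
Then their neighbours: A, D.
Nothing further is reachable.

A, B, D, E, F, G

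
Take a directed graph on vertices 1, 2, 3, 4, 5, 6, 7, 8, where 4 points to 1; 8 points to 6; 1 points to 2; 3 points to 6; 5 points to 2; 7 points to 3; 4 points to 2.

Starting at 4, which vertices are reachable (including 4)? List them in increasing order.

Start at 4.
Its neighbours: 1, 2.
Nothing further is reachable.

1, 2, 4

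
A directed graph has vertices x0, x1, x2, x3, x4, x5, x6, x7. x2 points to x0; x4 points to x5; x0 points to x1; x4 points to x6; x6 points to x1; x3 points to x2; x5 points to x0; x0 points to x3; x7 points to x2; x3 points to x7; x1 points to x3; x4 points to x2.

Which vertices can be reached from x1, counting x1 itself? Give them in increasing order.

x0, x1, x2, x3, x7

Start at x1.
Its neighbours: x3.
Then their neighbours: x2, x7.
Then next layer: x0.
Nothing further is reachable.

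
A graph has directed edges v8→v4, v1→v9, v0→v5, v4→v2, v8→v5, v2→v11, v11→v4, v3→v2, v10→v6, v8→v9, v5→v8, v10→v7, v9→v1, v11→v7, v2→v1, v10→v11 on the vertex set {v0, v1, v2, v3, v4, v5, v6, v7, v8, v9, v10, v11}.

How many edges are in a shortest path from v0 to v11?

5

Distance 0: v0.
Distance 1: v5.
Distance 2: v8.
Distance 3: v4, v9.
Distance 4: v1, v2.
Distance 5: v11 — contains v11.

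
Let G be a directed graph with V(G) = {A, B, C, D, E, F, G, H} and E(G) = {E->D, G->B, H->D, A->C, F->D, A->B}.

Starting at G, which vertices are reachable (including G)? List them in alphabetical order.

B, G

Start at G.
Its neighbours: B.
Nothing further is reachable.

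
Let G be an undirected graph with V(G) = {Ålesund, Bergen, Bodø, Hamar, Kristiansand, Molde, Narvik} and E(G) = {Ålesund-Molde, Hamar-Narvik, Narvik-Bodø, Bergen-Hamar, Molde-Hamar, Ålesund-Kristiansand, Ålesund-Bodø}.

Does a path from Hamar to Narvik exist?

Yes

Explore from Hamar.
Distance 1: reach Bergen, Molde, Narvik.
Found Narvik.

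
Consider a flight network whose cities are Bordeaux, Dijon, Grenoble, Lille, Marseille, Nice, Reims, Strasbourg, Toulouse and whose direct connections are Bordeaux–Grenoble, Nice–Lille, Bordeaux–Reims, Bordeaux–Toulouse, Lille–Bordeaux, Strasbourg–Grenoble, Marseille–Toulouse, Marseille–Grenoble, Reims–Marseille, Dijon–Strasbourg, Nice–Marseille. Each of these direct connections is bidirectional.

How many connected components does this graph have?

1

From Bordeaux: component {Bordeaux, Dijon, Grenoble, Lille, Marseille, Nice, Reims, Strasbourg, Toulouse}.
That's 1 component.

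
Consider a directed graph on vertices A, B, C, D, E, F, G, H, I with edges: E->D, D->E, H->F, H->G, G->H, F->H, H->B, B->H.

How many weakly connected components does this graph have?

5

From A: component {A}.
From B: component {B, F, G, H}.
From C: component {C}.
From D: component {D, E}.
From I: component {I}.
That's 5 components.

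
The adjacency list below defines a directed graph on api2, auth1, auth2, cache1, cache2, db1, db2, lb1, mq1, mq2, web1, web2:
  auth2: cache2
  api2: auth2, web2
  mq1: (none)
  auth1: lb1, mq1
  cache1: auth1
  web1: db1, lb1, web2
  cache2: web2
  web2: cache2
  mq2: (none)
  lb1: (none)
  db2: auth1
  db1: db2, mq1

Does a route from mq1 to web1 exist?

No

mq1 has no outgoing edges, so nothing is reachable from it.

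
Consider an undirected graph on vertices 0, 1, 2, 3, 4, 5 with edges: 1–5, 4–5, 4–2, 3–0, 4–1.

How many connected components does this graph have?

2

From 0: component {0, 3}.
From 1: component {1, 2, 4, 5}.
That's 2 components.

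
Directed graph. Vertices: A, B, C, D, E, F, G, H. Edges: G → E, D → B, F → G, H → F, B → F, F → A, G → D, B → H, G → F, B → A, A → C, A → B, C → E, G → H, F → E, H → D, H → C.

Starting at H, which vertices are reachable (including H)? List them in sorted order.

A, B, C, D, E, F, G, H

Start at H.
Its neighbours: C, D, F.
Then their neighbours: A, B, E, G.
Every vertex is now reached.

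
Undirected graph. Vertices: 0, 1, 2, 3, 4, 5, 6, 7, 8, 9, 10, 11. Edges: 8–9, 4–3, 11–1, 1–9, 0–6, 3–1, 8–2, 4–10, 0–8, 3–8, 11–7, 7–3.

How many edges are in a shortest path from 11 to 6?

5

Distance 0: 11.
Distance 1: 1, 7.
Distance 2: 3, 9.
Distance 3: 4, 8.
Distance 4: 0, 2, 10.
Distance 5: 6 — contains 6.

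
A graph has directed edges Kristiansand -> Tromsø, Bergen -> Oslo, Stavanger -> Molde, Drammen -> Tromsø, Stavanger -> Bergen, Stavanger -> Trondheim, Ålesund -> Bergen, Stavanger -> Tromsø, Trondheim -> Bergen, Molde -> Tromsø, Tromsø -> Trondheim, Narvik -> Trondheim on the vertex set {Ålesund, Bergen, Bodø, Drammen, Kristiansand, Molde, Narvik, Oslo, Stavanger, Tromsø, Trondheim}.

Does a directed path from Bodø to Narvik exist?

No

Bodø has no outgoing edges, so nothing is reachable from it.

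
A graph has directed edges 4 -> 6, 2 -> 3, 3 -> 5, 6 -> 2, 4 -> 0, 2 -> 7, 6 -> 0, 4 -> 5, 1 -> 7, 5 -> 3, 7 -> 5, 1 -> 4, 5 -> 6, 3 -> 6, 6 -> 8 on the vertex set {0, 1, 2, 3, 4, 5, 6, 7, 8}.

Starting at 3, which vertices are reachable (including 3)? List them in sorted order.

Start at 3.
Its neighbours: 5, 6.
Then their neighbours: 0, 2, 8.
Then next layer: 7.
Nothing further is reachable.

0, 2, 3, 5, 6, 7, 8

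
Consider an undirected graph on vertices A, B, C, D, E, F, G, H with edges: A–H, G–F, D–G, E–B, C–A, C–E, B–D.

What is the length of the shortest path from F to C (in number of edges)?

Distance 0: F.
Distance 1: G.
Distance 2: D.
Distance 3: B.
Distance 4: E.
Distance 5: C — contains C.

5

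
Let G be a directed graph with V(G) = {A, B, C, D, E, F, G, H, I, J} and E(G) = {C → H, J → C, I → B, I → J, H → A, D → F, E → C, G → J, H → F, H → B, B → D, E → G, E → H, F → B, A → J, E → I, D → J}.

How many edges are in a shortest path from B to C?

Distance 0: B.
Distance 1: D.
Distance 2: F, J.
Distance 3: C — contains C.

3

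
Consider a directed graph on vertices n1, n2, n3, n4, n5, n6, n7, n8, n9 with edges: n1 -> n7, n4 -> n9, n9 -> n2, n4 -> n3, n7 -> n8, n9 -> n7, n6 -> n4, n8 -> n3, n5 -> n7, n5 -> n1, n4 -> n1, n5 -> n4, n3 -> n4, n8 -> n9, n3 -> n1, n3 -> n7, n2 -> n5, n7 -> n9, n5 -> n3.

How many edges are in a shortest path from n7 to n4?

Distance 0: n7.
Distance 1: n8, n9.
Distance 2: n2, n3.
Distance 3: n1, n4, n5 — contains n4.

3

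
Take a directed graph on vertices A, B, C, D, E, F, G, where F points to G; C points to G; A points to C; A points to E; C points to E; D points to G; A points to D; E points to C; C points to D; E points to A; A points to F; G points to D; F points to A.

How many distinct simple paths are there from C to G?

C→D→G
C→E→A→D→G
C→E→A→F→G
C→G

4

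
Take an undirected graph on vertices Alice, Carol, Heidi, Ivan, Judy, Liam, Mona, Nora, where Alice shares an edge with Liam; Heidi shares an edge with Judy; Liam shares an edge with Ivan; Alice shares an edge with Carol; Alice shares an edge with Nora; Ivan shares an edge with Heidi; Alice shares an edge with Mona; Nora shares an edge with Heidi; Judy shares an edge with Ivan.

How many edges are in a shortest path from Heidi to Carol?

3

Distance 0: Heidi.
Distance 1: Ivan, Judy, Nora.
Distance 2: Alice, Liam.
Distance 3: Carol, Mona — contains Carol.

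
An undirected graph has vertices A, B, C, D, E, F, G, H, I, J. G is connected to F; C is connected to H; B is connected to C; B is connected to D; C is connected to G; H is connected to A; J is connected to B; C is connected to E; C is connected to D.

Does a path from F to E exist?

Yes

Explore from F.
Distance 1: reach G.
Distance 2: reach C.
Distance 3: reach B, D, E, H.
Found E.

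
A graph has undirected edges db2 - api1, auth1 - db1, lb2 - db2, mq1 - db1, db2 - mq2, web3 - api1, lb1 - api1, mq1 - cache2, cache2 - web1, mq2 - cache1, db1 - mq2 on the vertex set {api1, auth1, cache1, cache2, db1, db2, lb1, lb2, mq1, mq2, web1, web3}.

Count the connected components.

From api1: component {api1, auth1, cache1, cache2, db1, db2, lb1, lb2, mq1, mq2, web1, web3}.
That's 1 component.

1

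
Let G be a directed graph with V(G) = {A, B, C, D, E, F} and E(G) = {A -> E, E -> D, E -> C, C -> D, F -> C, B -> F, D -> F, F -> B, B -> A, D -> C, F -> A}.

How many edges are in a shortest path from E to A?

Distance 0: E.
Distance 1: C, D.
Distance 2: F.
Distance 3: A, B — contains A.

3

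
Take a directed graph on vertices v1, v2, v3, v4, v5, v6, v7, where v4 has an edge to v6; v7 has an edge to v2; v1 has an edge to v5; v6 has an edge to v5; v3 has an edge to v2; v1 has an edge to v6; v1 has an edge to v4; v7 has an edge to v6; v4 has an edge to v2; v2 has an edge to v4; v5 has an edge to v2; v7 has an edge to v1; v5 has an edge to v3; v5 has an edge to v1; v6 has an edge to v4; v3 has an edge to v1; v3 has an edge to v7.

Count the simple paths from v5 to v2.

10

v5→v1→v4→v2
v5→v1→v6→v4→v2
v5→v2
v5→v3→v1→v4→v2
v5→v3→v1→v6→v4→v2
v5→v3→v2
v5→v3→v7→v1→v4→v2
v5→v3→v7→v1→v6→v4→v2
v5→v3→v7→v2
v5→v3→v7→v6→v4→v2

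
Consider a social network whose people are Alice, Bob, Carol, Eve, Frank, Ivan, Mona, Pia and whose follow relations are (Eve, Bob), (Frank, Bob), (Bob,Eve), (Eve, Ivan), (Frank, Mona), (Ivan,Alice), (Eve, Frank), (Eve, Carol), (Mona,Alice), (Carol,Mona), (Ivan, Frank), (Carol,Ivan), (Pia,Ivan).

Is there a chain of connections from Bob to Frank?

Explore from Bob.
Distance 1: reach Eve.
Distance 2: reach Carol, Frank, Ivan.
Found Frank.

Yes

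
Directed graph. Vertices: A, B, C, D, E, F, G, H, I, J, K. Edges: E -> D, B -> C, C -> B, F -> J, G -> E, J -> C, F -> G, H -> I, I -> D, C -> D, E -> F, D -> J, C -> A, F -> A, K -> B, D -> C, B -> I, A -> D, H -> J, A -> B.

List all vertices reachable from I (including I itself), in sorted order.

Start at I.
Its neighbours: D.
Then their neighbours: C, J.
Then next layer: A, B.
Nothing further is reachable.

A, B, C, D, I, J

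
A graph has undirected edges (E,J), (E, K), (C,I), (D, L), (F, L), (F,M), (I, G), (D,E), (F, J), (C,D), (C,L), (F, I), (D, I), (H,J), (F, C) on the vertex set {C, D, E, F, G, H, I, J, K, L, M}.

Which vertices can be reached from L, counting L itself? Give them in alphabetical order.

Start at L.
Its neighbours: C, D, F.
Then their neighbours: E, I, J, M.
Then next layer: G, H, K.
Every vertex is now reached.

C, D, E, F, G, H, I, J, K, L, M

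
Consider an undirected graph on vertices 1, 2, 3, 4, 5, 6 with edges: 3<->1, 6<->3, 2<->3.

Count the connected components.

From 1: component {1, 2, 3, 6}.
From 4: component {4}.
From 5: component {5}.
That's 3 components.

3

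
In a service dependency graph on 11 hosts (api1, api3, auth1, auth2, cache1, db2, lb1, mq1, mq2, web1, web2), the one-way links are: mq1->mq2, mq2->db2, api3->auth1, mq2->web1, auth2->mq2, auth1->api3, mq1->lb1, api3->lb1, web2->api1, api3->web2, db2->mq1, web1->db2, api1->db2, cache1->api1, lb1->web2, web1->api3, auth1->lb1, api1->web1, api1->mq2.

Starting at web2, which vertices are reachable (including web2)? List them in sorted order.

Start at web2.
Its neighbours: api1.
Then their neighbours: db2, mq2, web1.
Then next layer: api3, mq1.
Then next layer: auth1, lb1.
Nothing further is reachable.

api1, api3, auth1, db2, lb1, mq1, mq2, web1, web2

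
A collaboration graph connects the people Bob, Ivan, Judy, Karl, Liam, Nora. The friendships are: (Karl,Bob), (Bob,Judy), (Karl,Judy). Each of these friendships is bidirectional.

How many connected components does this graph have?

4

From Bob: component {Bob, Judy, Karl}.
From Ivan: component {Ivan}.
From Liam: component {Liam}.
From Nora: component {Nora}.
That's 4 components.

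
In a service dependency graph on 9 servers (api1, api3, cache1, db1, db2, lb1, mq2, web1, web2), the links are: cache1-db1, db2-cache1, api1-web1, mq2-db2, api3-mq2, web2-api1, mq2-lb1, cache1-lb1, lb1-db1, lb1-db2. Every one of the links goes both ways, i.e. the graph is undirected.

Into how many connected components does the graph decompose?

From api1: component {api1, web1, web2}.
From api3: component {api3, cache1, db1, db2, lb1, mq2}.
That's 2 components.

2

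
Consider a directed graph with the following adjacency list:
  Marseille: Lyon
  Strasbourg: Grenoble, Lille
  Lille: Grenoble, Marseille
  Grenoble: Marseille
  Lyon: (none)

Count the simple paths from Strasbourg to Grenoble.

Strasbourg→Grenoble
Strasbourg→Lille→Grenoble

2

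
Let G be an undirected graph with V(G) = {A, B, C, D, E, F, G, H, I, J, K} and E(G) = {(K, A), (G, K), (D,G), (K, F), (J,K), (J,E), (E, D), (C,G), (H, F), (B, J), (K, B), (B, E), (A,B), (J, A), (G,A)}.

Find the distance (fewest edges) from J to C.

Distance 0: J.
Distance 1: A, B, E, K.
Distance 2: D, F, G.
Distance 3: C, H — contains C.

3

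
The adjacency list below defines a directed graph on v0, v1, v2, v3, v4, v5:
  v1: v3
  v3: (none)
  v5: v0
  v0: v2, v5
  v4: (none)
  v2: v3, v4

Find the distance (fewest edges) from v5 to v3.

3

Distance 0: v5.
Distance 1: v0.
Distance 2: v2.
Distance 3: v3, v4 — contains v3.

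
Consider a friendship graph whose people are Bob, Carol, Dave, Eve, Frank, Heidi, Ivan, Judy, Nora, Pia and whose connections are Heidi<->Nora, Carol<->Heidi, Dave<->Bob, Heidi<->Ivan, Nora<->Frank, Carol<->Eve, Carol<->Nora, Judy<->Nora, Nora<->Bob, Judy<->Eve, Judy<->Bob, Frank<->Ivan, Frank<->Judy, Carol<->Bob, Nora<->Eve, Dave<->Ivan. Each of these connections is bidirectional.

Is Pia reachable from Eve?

Explore from Eve.
Distance 1: reach Carol, Judy, Nora.
Distance 2: reach Bob, Frank, Heidi.
Distance 3: reach Dave, Ivan.
The search is exhausted without reaching Pia; it lies in a different component.

No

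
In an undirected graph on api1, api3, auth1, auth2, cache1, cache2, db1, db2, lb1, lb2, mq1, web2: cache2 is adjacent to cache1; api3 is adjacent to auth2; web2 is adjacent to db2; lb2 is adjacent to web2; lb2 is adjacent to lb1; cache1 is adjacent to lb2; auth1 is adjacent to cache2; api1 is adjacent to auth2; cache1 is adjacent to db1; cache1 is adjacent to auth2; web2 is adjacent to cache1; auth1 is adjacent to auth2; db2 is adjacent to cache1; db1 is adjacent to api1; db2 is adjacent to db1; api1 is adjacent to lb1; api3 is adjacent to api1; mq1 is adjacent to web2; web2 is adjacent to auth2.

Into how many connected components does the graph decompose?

From api1: component {api1, api3, auth1, auth2, cache1, cache2, db1, db2, lb1, lb2, mq1, web2}.
That's 1 component.

1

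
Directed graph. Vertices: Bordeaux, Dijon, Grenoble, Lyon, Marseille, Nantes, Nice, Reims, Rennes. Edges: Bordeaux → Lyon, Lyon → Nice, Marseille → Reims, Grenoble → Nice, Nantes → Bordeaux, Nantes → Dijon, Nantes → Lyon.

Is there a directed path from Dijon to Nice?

No

Dijon has no outgoing edges, so nothing is reachable from it.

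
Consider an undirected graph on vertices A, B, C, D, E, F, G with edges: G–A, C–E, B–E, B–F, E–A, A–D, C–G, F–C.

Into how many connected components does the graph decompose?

1

From A: component {A, B, C, D, E, F, G}.
That's 1 component.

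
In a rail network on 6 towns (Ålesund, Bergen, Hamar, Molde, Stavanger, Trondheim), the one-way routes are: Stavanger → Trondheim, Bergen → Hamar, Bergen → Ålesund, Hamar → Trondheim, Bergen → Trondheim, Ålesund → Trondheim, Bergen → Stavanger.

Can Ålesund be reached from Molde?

No

Molde has no outgoing edges, so nothing is reachable from it.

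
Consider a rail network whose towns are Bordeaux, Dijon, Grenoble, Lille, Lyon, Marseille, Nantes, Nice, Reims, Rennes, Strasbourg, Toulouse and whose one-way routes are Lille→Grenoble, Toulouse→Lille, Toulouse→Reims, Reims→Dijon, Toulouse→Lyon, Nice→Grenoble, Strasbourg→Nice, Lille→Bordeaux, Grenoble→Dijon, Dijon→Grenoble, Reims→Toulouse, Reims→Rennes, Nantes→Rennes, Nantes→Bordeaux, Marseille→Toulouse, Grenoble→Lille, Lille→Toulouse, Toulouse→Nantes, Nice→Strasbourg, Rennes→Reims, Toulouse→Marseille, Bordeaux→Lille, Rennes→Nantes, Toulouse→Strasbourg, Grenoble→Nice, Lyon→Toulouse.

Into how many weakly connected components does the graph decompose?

From Bordeaux: component {Bordeaux, Dijon, Grenoble, Lille, Lyon, Marseille, Nantes, Nice, Reims, Rennes, Strasbourg, Toulouse}.
That's 1 component.

1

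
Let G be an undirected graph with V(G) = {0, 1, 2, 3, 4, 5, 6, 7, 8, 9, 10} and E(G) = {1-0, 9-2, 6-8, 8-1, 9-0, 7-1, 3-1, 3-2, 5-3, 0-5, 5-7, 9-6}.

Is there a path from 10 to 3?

No

10 has no edges, so nothing is reachable from it.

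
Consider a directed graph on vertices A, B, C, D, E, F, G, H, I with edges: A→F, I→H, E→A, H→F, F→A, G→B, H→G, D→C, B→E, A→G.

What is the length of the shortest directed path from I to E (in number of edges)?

Distance 0: I.
Distance 1: H.
Distance 2: F, G.
Distance 3: A, B.
Distance 4: E — contains E.

4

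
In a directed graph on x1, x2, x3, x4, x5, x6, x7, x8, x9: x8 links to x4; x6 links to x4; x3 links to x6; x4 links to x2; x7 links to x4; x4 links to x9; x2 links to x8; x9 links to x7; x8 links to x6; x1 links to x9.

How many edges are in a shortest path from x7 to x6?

Distance 0: x7.
Distance 1: x4.
Distance 2: x2, x9.
Distance 3: x8.
Distance 4: x6 — contains x6.

4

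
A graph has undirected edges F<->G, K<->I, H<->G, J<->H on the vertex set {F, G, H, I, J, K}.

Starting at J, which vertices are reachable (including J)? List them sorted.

F, G, H, J

Start at J.
Its neighbours: H.
Then their neighbours: G.
Then next layer: F.
Nothing further is reachable.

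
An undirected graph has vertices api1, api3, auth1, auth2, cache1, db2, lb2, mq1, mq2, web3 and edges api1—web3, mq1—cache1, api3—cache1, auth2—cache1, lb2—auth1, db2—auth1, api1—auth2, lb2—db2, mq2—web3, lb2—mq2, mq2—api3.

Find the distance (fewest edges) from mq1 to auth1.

Distance 0: mq1.
Distance 1: cache1.
Distance 2: api3, auth2.
Distance 3: api1, mq2.
Distance 4: lb2, web3.
Distance 5: auth1, db2 — contains auth1.

5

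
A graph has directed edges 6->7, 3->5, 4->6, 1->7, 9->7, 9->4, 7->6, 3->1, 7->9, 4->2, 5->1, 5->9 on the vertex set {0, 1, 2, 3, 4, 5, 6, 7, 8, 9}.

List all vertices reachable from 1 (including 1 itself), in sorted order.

1, 2, 4, 6, 7, 9

Start at 1.
Its neighbours: 7.
Then their neighbours: 6, 9.
Then next layer: 4.
Then next layer: 2.
Nothing further is reachable.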